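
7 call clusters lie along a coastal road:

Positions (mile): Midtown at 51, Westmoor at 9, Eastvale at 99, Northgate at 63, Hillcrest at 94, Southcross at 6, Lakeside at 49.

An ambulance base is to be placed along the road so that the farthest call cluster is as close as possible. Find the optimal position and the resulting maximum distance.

location 52.5, max distance 46.5

The 1-center on a line is the midpoint of the two extreme points: leftmost at 6, rightmost at 99.
Optimal location = (6 + 99)/2 = 52.5; maximum distance = (99 − 6)/2 = 46.5.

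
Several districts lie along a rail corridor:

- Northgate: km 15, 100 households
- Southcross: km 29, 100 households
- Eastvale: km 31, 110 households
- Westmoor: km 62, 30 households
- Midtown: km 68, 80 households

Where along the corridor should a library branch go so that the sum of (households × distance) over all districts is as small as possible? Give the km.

x = 31

For a sum of weighted absolute distances on a line, the optimum is the weighted median (not the mean). Total weight W = 420; half-weight = 210.
Sort by position and accumulate weight:
  km 15 (Northgate, w=100) → cum 100
  km 29 (Southcross, w=100) → cum 200
  km 31 (Eastvale, w=110) → cum 310  ≥ 210 → median here
  km 62 (Westmoor, w=30) → cum 340
  km 68 (Midtown, w=80) → cum 420
Optimal location: km 31.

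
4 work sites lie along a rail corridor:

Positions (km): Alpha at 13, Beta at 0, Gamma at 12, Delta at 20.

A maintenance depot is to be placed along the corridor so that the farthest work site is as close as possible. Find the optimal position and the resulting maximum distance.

The 1-center on a line is the midpoint of the two extreme points: leftmost at 0, rightmost at 20.
Optimal location = (0 + 20)/2 = 10; maximum distance = (20 − 0)/2 = 10.

location 10, max distance 10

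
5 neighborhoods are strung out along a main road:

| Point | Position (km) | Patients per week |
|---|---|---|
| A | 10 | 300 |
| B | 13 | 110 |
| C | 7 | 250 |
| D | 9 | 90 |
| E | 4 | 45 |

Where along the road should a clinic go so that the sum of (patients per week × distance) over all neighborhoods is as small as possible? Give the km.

For a sum of weighted absolute distances on a line, the optimum is the weighted median (not the mean). Total weight W = 795; half-weight = 397.5.
Sort by position and accumulate weight:
  km 4 (E, w=45) → cum 45
  km 7 (C, w=250) → cum 295
  km 9 (D, w=90) → cum 385
  km 10 (A, w=300) → cum 685  ≥ 397.5 → median here
  km 13 (B, w=110) → cum 795
Optimal location: km 10.

x = 10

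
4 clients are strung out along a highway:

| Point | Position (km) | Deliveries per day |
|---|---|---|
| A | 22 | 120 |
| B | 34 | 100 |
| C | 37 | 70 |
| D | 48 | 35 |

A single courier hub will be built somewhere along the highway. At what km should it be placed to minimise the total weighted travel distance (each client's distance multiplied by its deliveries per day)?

x = 34

For a sum of weighted absolute distances on a line, the optimum is the weighted median (not the mean). Total weight W = 325; half-weight = 162.5.
Sort by position and accumulate weight:
  km 22 (A, w=120) → cum 120
  km 34 (B, w=100) → cum 220  ≥ 162.5 → median here
  km 37 (C, w=70) → cum 290
  km 48 (D, w=35) → cum 325
Optimal location: km 34.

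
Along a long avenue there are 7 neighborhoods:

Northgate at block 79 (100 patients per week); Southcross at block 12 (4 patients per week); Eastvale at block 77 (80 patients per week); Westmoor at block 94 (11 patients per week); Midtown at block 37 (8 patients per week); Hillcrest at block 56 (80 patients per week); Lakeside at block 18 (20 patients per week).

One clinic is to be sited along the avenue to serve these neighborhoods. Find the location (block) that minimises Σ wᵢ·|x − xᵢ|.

For a sum of weighted absolute distances on a line, the optimum is the weighted median (not the mean). Total weight W = 303; half-weight = 151.5.
Sort by position and accumulate weight:
  block 12 (Southcross, w=4) → cum 4
  block 18 (Lakeside, w=20) → cum 24
  block 37 (Midtown, w=8) → cum 32
  block 56 (Hillcrest, w=80) → cum 112
  block 77 (Eastvale, w=80) → cum 192  ≥ 151.5 → median here
  block 79 (Northgate, w=100) → cum 292
  block 94 (Westmoor, w=11) → cum 303
Optimal location: block 77.

x = 77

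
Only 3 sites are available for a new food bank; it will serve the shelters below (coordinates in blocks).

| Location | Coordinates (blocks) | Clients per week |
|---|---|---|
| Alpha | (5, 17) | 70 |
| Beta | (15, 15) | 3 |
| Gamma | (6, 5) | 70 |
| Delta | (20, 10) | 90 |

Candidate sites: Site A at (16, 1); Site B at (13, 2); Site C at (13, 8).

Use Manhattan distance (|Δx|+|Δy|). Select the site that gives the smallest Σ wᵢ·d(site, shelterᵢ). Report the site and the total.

Total weighted distance at each candidate:
  Site A (16, 1): total = 4085
  Site B (13, 2): total = 3705
  Site C (13, 8): total = 2727
Minimum is at Site C with total 2727 blocks.

Site C, total 2727 blocks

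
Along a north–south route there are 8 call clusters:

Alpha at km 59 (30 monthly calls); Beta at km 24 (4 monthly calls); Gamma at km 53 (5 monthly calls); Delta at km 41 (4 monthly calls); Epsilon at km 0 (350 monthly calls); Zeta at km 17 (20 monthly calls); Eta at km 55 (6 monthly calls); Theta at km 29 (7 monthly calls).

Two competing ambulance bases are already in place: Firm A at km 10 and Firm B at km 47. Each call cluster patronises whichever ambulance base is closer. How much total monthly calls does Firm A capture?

374

The indifferent point is the midpoint (10+47)/2 = 28.5; call clusters left of it (closer to Firm A at 10) go to Firm A, those right go to Firm B.
  Epsilon at 0 (w=350) → Firm A
  Zeta at 17 (w=20) → Firm A
  Beta at 24 (w=4) → Firm A
  Theta at 29 (w=7) → Firm B
  Delta at 41 (w=4) → Firm B
  Gamma at 53 (w=5) → Firm B
  Eta at 55 (w=6) → Firm B
  Alpha at 59 (w=30) → Firm B
Firm A captures 374; Firm B captures 52.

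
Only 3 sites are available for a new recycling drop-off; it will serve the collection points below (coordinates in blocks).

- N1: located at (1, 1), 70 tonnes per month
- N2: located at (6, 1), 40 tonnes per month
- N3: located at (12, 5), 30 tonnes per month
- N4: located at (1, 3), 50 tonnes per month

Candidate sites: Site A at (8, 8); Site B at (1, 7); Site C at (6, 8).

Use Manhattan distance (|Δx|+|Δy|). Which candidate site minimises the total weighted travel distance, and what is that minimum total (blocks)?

Site B, total 1450 blocks

Total weighted distance at each candidate:
  Site A (8, 8): total = 2150
  Site B (1, 7): total = 1450
  Site C (6, 8): total = 1890
Minimum is at Site B with total 1450 blocks.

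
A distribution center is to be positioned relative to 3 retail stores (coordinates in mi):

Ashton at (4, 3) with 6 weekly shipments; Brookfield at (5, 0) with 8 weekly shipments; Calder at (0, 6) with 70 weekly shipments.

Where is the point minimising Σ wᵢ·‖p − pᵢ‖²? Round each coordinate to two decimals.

The minimiser of Σwᵢ‖p−pᵢ‖² is the weighted centroid p* = (Σwᵢpᵢ)/(Σwᵢ).
Σwᵢ = 84.
Σwᵢxᵢ = 6·4 + 8·5 + 70·0 = 64.
Σwᵢyᵢ = 6·3 + 8·0 + 70·6 = 438.
x* = 64/84 = 0.76, y* = 438/84 = 5.21.

(0.76, 5.21)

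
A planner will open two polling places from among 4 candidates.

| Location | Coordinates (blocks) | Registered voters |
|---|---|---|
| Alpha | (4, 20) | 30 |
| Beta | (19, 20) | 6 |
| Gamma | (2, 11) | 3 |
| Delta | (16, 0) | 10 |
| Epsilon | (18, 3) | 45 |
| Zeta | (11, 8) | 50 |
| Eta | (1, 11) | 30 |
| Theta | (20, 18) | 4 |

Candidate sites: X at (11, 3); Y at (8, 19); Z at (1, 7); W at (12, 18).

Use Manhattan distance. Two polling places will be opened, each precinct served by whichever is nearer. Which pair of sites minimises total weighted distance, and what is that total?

Evaluate every pair (each demand assigned to the nearer of the two):
  {X, Y}: total = 1411
  {X, Z}: total = 1506
  {X, W}: total = 1622
  {Y, Z}: total = 2124
  {Z, W}: total = 2236
  {Y, W}: total = 2443
Best pair: {X, Y} with total 1411.

{X, Y}, total 1411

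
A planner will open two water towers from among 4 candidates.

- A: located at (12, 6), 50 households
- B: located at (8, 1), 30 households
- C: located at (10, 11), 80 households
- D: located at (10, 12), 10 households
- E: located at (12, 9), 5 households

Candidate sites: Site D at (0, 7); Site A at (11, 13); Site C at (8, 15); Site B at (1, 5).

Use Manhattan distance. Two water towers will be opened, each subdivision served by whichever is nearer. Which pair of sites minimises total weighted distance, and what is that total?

Evaluate every pair (each demand assigned to the nearer of the two):
  {Site A, Site B}: total = 1015
  {Site D, Site A}: total = 1105
  {Site A, Site C}: total = 1105
  {Site C, Site B}: total = 1510
  {Site D, Site C}: total = 1650
  {Site D, Site B}: total = 2270
Best pair: {Site A, Site B} with total 1015.

{Site A, Site B}, total 1015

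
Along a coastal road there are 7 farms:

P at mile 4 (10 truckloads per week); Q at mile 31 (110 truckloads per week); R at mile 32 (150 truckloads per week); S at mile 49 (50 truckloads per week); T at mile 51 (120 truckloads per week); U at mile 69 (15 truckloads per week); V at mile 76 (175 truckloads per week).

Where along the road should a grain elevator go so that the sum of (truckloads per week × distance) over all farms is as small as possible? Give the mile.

x = 49

For a sum of weighted absolute distances on a line, the optimum is the weighted median (not the mean). Total weight W = 630; half-weight = 315.
Sort by position and accumulate weight:
  mile 4 (P, w=10) → cum 10
  mile 31 (Q, w=110) → cum 120
  mile 32 (R, w=150) → cum 270
  mile 49 (S, w=50) → cum 320  ≥ 315 → median here
  mile 51 (T, w=120) → cum 440
  mile 69 (U, w=15) → cum 455
  mile 76 (V, w=175) → cum 630
Optimal location: mile 49.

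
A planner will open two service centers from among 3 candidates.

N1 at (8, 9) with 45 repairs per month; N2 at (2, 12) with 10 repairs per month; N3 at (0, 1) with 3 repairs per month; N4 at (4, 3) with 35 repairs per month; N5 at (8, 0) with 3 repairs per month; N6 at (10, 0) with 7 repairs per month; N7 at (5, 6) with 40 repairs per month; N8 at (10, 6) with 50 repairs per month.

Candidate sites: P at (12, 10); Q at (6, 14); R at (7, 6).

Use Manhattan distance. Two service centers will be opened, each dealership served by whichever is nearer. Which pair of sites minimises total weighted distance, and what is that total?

Evaluate every pair (each demand assigned to the nearer of the two):
  {Q, R}: total = 800
  {P, R}: total = 850
  {P, Q}: total = 1583
Best pair: {Q, R} with total 800.

{Q, R}, total 800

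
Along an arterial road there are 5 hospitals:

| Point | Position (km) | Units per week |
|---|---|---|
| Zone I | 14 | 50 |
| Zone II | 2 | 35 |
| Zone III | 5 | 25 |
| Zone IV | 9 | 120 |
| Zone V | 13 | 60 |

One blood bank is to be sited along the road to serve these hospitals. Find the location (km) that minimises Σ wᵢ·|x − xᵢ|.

For a sum of weighted absolute distances on a line, the optimum is the weighted median (not the mean). Total weight W = 290; half-weight = 145.
Sort by position and accumulate weight:
  km 2 (Zone II, w=35) → cum 35
  km 5 (Zone III, w=25) → cum 60
  km 9 (Zone IV, w=120) → cum 180  ≥ 145 → median here
  km 13 (Zone V, w=60) → cum 240
  km 14 (Zone I, w=50) → cum 290
Optimal location: km 9.

x = 9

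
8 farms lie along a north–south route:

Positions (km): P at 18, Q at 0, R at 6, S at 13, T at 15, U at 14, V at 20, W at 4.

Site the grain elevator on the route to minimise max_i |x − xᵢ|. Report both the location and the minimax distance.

location 10, max distance 10

The 1-center on a line is the midpoint of the two extreme points: leftmost at 0, rightmost at 20.
Optimal location = (0 + 20)/2 = 10; maximum distance = (20 − 0)/2 = 10.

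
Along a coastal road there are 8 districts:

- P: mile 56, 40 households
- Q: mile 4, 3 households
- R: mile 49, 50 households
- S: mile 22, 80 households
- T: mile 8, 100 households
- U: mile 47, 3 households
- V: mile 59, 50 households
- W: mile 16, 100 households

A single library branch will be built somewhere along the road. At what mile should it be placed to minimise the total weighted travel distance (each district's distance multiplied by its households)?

x = 22

For a sum of weighted absolute distances on a line, the optimum is the weighted median (not the mean). Total weight W = 426; half-weight = 213.
Sort by position and accumulate weight:
  mile 4 (Q, w=3) → cum 3
  mile 8 (T, w=100) → cum 103
  mile 16 (W, w=100) → cum 203
  mile 22 (S, w=80) → cum 283  ≥ 213 → median here
  mile 47 (U, w=3) → cum 286
  mile 49 (R, w=50) → cum 336
  mile 56 (P, w=40) → cum 376
  mile 59 (V, w=50) → cum 426
Optimal location: mile 22.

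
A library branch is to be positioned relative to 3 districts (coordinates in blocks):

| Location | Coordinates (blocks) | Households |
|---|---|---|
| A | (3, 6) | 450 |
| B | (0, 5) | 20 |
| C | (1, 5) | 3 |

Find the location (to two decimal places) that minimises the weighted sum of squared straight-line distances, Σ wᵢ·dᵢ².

The minimiser of Σwᵢ‖p−pᵢ‖² is the weighted centroid p* = (Σwᵢpᵢ)/(Σwᵢ).
Σwᵢ = 473.
Σwᵢxᵢ = 450·3 + 20·0 + 3·1 = 1353.
Σwᵢyᵢ = 450·6 + 20·5 + 3·5 = 2815.
x* = 1353/473 = 2.86, y* = 2815/473 = 5.95.

(2.86, 5.95)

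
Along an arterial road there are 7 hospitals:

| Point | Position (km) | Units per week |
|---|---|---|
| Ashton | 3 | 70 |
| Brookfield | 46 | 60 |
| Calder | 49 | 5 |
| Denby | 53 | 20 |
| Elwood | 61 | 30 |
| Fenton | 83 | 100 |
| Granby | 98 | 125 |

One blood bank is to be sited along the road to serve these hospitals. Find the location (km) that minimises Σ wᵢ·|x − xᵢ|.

For a sum of weighted absolute distances on a line, the optimum is the weighted median (not the mean). Total weight W = 410; half-weight = 205.
Sort by position and accumulate weight:
  km 3 (Ashton, w=70) → cum 70
  km 46 (Brookfield, w=60) → cum 130
  km 49 (Calder, w=5) → cum 135
  km 53 (Denby, w=20) → cum 155
  km 61 (Elwood, w=30) → cum 185
  km 83 (Fenton, w=100) → cum 285  ≥ 205 → median here
  km 98 (Granby, w=125) → cum 410
Optimal location: km 83.

x = 83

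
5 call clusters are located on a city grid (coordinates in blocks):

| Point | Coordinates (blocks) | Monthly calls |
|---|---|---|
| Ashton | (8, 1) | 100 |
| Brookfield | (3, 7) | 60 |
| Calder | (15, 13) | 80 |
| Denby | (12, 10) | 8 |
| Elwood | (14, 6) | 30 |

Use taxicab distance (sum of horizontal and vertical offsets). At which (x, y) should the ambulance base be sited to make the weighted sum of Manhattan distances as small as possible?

Manhattan distance separates: Σwᵢ(|x−xᵢ|+|y−yᵢ|) = Σwᵢ|x−xᵢ| + Σwᵢ|y−yᵢ|, so x and y are optimised independently as 1-D weighted medians.
Total weight W = 278; half = 139.
x-coordinate, sorted with cumulative weight:
  x=3 (Brookfield, w=60) cum 60
  x=8 (Ashton, w=100) cum 160  ← median
  x=12 (Denby, w=8) cum 168
  x=14 (Elwood, w=30) cum 198
  x=15 (Calder, w=80) cum 278
⇒ x* = 8
y-coordinate, sorted with cumulative weight:
  y=1 (Ashton, w=100) cum 100
  y=6 (Elwood, w=30) cum 130
  y=7 (Brookfield, w=60) cum 190  ← median
  y=10 (Denby, w=8) cum 198
  y=13 (Calder, w=80) cum 278
⇒ y* = 7

(8, 7)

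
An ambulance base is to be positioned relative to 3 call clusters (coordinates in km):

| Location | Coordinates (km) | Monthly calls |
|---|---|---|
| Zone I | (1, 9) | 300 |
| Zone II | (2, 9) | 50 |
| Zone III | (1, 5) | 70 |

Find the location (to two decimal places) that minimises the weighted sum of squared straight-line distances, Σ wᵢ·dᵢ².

(1.12, 8.33)

The minimiser of Σwᵢ‖p−pᵢ‖² is the weighted centroid p* = (Σwᵢpᵢ)/(Σwᵢ).
Σwᵢ = 420.
Σwᵢxᵢ = 300·1 + 50·2 + 70·1 = 470.
Σwᵢyᵢ = 300·9 + 50·9 + 70·5 = 3500.
x* = 470/420 = 1.12, y* = 3500/420 = 8.33.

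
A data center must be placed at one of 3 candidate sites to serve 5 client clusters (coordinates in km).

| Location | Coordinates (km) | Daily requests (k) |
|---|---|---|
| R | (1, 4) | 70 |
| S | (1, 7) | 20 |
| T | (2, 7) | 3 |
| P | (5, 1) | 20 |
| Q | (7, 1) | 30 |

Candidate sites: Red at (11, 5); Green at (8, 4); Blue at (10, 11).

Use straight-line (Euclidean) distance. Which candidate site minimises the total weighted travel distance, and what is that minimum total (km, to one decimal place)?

Green, total 842.2 km

Total weighted distance at each candidate:
  Red (11, 5): total = 1249.0
  Green (8, 4): total = 842.2
  Blue (10, 11): total = 1558.7
Minimum is at Green with total 842.2 km.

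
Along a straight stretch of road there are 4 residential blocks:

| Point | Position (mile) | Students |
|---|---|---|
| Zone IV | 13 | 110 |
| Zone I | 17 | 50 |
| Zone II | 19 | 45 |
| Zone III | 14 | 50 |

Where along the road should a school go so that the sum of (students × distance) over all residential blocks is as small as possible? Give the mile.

For a sum of weighted absolute distances on a line, the optimum is the weighted median (not the mean). Total weight W = 255; half-weight = 127.5.
Sort by position and accumulate weight:
  mile 13 (Zone IV, w=110) → cum 110
  mile 14 (Zone III, w=50) → cum 160  ≥ 127.5 → median here
  mile 17 (Zone I, w=50) → cum 210
  mile 19 (Zone II, w=45) → cum 255
Optimal location: mile 14.

x = 14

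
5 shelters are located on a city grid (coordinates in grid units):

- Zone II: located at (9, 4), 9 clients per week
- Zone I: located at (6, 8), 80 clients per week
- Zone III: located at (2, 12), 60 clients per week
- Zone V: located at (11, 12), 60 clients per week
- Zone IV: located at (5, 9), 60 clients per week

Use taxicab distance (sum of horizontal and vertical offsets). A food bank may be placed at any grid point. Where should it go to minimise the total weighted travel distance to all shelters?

Manhattan distance separates: Σwᵢ(|x−xᵢ|+|y−yᵢ|) = Σwᵢ|x−xᵢ| + Σwᵢ|y−yᵢ|, so x and y are optimised independently as 1-D weighted medians.
Total weight W = 269; half = 134.5.
x-coordinate, sorted with cumulative weight:
  x=2 (Zone III, w=60) cum 60
  x=5 (Zone IV, w=60) cum 120
  x=6 (Zone I, w=80) cum 200  ← median
  x=9 (Zone II, w=9) cum 209
  x=11 (Zone V, w=60) cum 269
⇒ x* = 6
y-coordinate, sorted with cumulative weight:
  y=4 (Zone II, w=9) cum 9
  y=8 (Zone I, w=80) cum 89
  y=9 (Zone IV, w=60) cum 149  ← median
  y=12 (Zone III, w=60) cum 209
  y=12 (Zone V, w=60) cum 269
⇒ y* = 9

(6, 9)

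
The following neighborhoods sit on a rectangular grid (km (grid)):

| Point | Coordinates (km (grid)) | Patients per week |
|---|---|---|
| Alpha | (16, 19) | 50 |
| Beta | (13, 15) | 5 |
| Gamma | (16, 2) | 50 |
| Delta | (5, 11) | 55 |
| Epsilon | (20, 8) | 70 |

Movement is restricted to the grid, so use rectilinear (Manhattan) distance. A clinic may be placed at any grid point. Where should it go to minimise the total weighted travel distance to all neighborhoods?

(16, 8)

Manhattan distance separates: Σwᵢ(|x−xᵢ|+|y−yᵢ|) = Σwᵢ|x−xᵢ| + Σwᵢ|y−yᵢ|, so x and y are optimised independently as 1-D weighted medians.
Total weight W = 230; half = 115.
x-coordinate, sorted with cumulative weight:
  x=5 (Delta, w=55) cum 55
  x=13 (Beta, w=5) cum 60
  x=16 (Alpha, w=50) cum 110
  x=16 (Gamma, w=50) cum 160  ← median
  x=20 (Epsilon, w=70) cum 230
⇒ x* = 16
y-coordinate, sorted with cumulative weight:
  y=2 (Gamma, w=50) cum 50
  y=8 (Epsilon, w=70) cum 120  ← median
  y=11 (Delta, w=55) cum 175
  y=15 (Beta, w=5) cum 180
  y=19 (Alpha, w=50) cum 230
⇒ y* = 8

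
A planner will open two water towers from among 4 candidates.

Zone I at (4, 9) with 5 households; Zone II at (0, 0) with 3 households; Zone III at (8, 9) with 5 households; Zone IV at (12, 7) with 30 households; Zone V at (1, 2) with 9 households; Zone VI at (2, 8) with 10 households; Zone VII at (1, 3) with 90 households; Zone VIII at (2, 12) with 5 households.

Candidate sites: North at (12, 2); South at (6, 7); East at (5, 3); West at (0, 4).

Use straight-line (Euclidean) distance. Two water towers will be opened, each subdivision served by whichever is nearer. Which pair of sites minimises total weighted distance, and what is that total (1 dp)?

{South, West}, total 440.9

Evaluate every pair (each demand assigned to the nearer of the two):
  {South, West}: total = 440.9
  {North, West}: total = 467.7
  {East, West}: total = 551.2
  {South, East}: total = 696.1
  {North, East}: total = 734.3
  {North, South}: total = 919.1
Best pair: {South, West} with total 440.9.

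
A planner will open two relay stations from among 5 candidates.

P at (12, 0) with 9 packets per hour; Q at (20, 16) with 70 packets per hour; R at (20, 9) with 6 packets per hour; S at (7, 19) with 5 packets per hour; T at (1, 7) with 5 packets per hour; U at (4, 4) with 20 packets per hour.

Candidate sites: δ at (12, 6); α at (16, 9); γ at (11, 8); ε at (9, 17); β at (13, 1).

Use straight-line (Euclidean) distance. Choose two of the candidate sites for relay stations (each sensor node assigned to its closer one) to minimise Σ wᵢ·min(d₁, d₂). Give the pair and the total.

Evaluate every pair (each demand assigned to the nearer of the two):
  {α, β}: total = 925.2
  {δ, α}: total = 929.8
  {α, γ}: total = 930.9
  {α, ε}: total = 1015.2
  {δ, ε}: total = 1112.7
  {ε, β}: total = 1117.6
  {γ, ε}: total = 1125.7
  {γ, β}: total = 1180.0
  {δ, γ}: total = 1218.2
  {δ, β}: total = 1250.2
Best pair: {α, β} with total 925.2.

{α, β}, total 925.2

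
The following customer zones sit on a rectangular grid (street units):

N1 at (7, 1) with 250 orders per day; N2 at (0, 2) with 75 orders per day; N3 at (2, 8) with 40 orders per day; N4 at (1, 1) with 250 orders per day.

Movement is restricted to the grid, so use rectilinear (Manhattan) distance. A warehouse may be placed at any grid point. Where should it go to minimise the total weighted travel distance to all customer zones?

(1, 1)

Manhattan distance separates: Σwᵢ(|x−xᵢ|+|y−yᵢ|) = Σwᵢ|x−xᵢ| + Σwᵢ|y−yᵢ|, so x and y are optimised independently as 1-D weighted medians.
Total weight W = 615; half = 307.5.
x-coordinate, sorted with cumulative weight:
  x=0 (N2, w=75) cum 75
  x=1 (N4, w=250) cum 325  ← median
  x=2 (N3, w=40) cum 365
  x=7 (N1, w=250) cum 615
⇒ x* = 1
y-coordinate, sorted with cumulative weight:
  y=1 (N1, w=250) cum 250
  y=1 (N4, w=250) cum 500  ← median
  y=2 (N2, w=75) cum 575
  y=8 (N3, w=40) cum 615
⇒ y* = 1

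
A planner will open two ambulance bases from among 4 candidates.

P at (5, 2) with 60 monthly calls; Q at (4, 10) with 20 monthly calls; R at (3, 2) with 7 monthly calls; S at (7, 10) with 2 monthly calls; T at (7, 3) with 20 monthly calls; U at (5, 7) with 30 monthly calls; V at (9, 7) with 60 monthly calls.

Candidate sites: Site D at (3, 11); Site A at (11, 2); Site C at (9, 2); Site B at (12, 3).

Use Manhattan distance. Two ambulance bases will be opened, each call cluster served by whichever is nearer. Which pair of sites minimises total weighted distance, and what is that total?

Evaluate every pair (each demand assigned to the nearer of the two):
  {Site D, Site C}: total = 872
  {Site D, Site A}: total = 1166
  {Site A, Site C}: total = 1192
  {Site C, Site B}: total = 1192
  {Site D, Site B}: total = 1293
  {Site A, Site B}: total = 1590
Best pair: {Site D, Site C} with total 872.

{Site D, Site C}, total 872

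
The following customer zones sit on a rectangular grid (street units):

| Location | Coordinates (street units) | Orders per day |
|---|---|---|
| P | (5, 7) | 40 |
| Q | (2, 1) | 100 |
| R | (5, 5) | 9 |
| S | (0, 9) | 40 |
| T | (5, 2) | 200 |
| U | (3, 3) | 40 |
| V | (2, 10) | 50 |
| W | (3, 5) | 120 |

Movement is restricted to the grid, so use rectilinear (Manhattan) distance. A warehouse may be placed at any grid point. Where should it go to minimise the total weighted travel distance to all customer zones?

(3, 2)

Manhattan distance separates: Σwᵢ(|x−xᵢ|+|y−yᵢ|) = Σwᵢ|x−xᵢ| + Σwᵢ|y−yᵢ|, so x and y are optimised independently as 1-D weighted medians.
Total weight W = 599; half = 299.5.
x-coordinate, sorted with cumulative weight:
  x=0 (S, w=40) cum 40
  x=2 (Q, w=100) cum 140
  x=2 (V, w=50) cum 190
  x=3 (U, w=40) cum 230
  x=3 (W, w=120) cum 350  ← median
  x=5 (P, w=40) cum 390
  x=5 (R, w=9) cum 399
  x=5 (T, w=200) cum 599
⇒ x* = 3
y-coordinate, sorted with cumulative weight:
  y=1 (Q, w=100) cum 100
  y=2 (T, w=200) cum 300  ← median
  y=3 (U, w=40) cum 340
  y=5 (R, w=9) cum 349
  y=5 (W, w=120) cum 469
  y=7 (P, w=40) cum 509
  y=9 (S, w=40) cum 549
  y=10 (V, w=50) cum 599
⇒ y* = 2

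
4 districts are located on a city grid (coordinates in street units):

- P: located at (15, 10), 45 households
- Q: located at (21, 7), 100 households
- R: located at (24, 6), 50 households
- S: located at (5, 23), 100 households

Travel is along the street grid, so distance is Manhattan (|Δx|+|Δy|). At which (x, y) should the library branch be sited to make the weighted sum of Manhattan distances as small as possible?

(21, 7)

Manhattan distance separates: Σwᵢ(|x−xᵢ|+|y−yᵢ|) = Σwᵢ|x−xᵢ| + Σwᵢ|y−yᵢ|, so x and y are optimised independently as 1-D weighted medians.
Total weight W = 295; half = 147.5.
x-coordinate, sorted with cumulative weight:
  x=5 (S, w=100) cum 100
  x=15 (P, w=45) cum 145
  x=21 (Q, w=100) cum 245  ← median
  x=24 (R, w=50) cum 295
⇒ x* = 21
y-coordinate, sorted with cumulative weight:
  y=6 (R, w=50) cum 50
  y=7 (Q, w=100) cum 150  ← median
  y=10 (P, w=45) cum 195
  y=23 (S, w=100) cum 295
⇒ y* = 7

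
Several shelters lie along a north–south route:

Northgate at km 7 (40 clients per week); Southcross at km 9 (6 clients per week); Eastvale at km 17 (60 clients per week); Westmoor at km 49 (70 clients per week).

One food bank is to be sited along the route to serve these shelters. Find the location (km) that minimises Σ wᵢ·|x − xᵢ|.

x = 17

For a sum of weighted absolute distances on a line, the optimum is the weighted median (not the mean). Total weight W = 176; half-weight = 88.
Sort by position and accumulate weight:
  km 7 (Northgate, w=40) → cum 40
  km 9 (Southcross, w=6) → cum 46
  km 17 (Eastvale, w=60) → cum 106  ≥ 88 → median here
  km 49 (Westmoor, w=70) → cum 176
Optimal location: km 17.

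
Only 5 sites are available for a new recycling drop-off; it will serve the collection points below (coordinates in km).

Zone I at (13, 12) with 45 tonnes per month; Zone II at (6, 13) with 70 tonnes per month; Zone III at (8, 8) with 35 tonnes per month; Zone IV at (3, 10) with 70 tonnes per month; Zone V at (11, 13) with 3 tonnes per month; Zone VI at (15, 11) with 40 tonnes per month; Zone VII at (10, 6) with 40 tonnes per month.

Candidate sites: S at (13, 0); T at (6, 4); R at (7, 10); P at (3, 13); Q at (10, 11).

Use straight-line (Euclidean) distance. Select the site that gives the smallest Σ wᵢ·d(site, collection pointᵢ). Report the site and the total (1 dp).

Total weighted distance at each candidate:
  S (13, 0): total = 3648.7
  T (6, 4): total = 2400.3
  R (7, 10): total = 1401.7
  P (3, 13): total = 2026.3
  Q (10, 11): total = 1483.2
Minimum is at R with total 1401.7 km.

R, total 1401.7 km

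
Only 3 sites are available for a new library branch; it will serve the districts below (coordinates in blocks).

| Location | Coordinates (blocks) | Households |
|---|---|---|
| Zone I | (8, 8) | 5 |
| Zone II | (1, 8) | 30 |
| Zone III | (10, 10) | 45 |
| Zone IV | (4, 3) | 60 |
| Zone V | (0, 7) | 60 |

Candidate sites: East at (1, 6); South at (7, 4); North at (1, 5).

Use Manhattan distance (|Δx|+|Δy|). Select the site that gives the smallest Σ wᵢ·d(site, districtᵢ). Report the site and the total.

East, total 1170 blocks

Total weighted distance at each candidate:
  East (1, 6): total = 1170
  South (7, 4): total = 1570
  North (1, 5): total = 1250
Minimum is at East with total 1170 blocks.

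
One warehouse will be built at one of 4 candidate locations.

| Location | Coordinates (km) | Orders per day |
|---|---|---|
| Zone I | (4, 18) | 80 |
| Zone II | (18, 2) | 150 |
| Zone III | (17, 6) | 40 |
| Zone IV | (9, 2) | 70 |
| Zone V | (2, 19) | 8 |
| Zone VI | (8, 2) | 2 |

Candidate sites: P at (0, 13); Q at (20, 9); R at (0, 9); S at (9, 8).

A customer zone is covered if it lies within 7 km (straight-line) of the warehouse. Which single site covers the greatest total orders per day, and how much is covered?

P, covering 88

Coverage radius r = 7 km; a point is covered iff (Δx)²+(Δy)² ≤ 7² = 49.
  P (0, 13): covers {Zone I, Zone V} → 88
  Q (20, 9): covers {Zone III} → 40
  R (0, 9): covers {none} → 0
  S (9, 8): covers {Zone IV, Zone VI} → 72
Maximum coverage at P: 88 orders per day.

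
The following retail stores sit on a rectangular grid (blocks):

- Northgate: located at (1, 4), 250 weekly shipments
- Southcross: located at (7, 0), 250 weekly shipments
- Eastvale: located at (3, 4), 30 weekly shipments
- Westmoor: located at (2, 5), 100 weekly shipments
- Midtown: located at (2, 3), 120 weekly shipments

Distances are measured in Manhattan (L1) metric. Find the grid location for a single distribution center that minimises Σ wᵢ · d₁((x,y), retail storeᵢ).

Manhattan distance separates: Σwᵢ(|x−xᵢ|+|y−yᵢ|) = Σwᵢ|x−xᵢ| + Σwᵢ|y−yᵢ|, so x and y are optimised independently as 1-D weighted medians.
Total weight W = 750; half = 375.
x-coordinate, sorted with cumulative weight:
  x=1 (Northgate, w=250) cum 250
  x=2 (Westmoor, w=100) cum 350
  x=2 (Midtown, w=120) cum 470  ← median
  x=3 (Eastvale, w=30) cum 500
  x=7 (Southcross, w=250) cum 750
⇒ x* = 2
y-coordinate, sorted with cumulative weight:
  y=0 (Southcross, w=250) cum 250
  y=3 (Midtown, w=120) cum 370
  y=4 (Northgate, w=250) cum 620  ← median
  y=4 (Eastvale, w=30) cum 650
  y=5 (Westmoor, w=100) cum 750
⇒ y* = 4

(2, 4)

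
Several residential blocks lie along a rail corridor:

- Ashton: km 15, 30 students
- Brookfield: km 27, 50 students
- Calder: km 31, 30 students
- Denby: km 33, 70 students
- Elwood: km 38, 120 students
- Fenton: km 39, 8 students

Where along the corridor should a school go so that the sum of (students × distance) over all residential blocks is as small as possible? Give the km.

For a sum of weighted absolute distances on a line, the optimum is the weighted median (not the mean). Total weight W = 308; half-weight = 154.
Sort by position and accumulate weight:
  km 15 (Ashton, w=30) → cum 30
  km 27 (Brookfield, w=50) → cum 80
  km 31 (Calder, w=30) → cum 110
  km 33 (Denby, w=70) → cum 180  ≥ 154 → median here
  km 38 (Elwood, w=120) → cum 300
  km 39 (Fenton, w=8) → cum 308
Optimal location: km 33.

x = 33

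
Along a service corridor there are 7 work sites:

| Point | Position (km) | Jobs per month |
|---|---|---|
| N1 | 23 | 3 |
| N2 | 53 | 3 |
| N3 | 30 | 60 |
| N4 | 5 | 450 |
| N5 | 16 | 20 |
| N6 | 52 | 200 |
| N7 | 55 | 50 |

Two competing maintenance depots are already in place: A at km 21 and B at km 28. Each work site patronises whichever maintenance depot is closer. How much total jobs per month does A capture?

The indifferent point is the midpoint (21+28)/2 = 24.5; work sites left of it (closer to A at 21) go to A, those right go to B.
  N4 at 5 (w=450) → A
  N5 at 16 (w=20) → A
  N1 at 23 (w=3) → A
  N3 at 30 (w=60) → B
  N6 at 52 (w=200) → B
  N2 at 53 (w=3) → B
  N7 at 55 (w=50) → B
A captures 473; B captures 313.

473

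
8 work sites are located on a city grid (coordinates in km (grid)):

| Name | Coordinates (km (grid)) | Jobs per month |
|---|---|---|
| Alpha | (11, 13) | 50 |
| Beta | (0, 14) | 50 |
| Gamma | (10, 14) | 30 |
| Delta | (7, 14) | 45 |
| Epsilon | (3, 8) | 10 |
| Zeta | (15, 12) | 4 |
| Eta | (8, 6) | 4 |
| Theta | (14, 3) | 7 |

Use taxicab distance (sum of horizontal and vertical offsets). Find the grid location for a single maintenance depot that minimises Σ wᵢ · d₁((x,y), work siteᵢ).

(7, 14)

Manhattan distance separates: Σwᵢ(|x−xᵢ|+|y−yᵢ|) = Σwᵢ|x−xᵢ| + Σwᵢ|y−yᵢ|, so x and y are optimised independently as 1-D weighted medians.
Total weight W = 200; half = 100.
x-coordinate, sorted with cumulative weight:
  x=0 (Beta, w=50) cum 50
  x=3 (Epsilon, w=10) cum 60
  x=7 (Delta, w=45) cum 105  ← median
  x=8 (Eta, w=4) cum 109
  x=10 (Gamma, w=30) cum 139
  x=11 (Alpha, w=50) cum 189
  x=14 (Theta, w=7) cum 196
  x=15 (Zeta, w=4) cum 200
⇒ x* = 7
y-coordinate, sorted with cumulative weight:
  y=3 (Theta, w=7) cum 7
  y=6 (Eta, w=4) cum 11
  y=8 (Epsilon, w=10) cum 21
  y=12 (Zeta, w=4) cum 25
  y=13 (Alpha, w=50) cum 75
  y=14 (Beta, w=50) cum 125  ← median
  y=14 (Gamma, w=30) cum 155
  y=14 (Delta, w=45) cum 200
⇒ y* = 14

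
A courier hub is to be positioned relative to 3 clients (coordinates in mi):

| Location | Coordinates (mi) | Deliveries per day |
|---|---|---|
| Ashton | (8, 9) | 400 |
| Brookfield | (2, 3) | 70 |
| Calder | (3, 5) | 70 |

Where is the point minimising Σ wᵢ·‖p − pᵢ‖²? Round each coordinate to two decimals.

The minimiser of Σwᵢ‖p−pᵢ‖² is the weighted centroid p* = (Σwᵢpᵢ)/(Σwᵢ).
Σwᵢ = 540.
Σwᵢxᵢ = 400·8 + 70·2 + 70·3 = 3550.
Σwᵢyᵢ = 400·9 + 70·3 + 70·5 = 4160.
x* = 3550/540 = 6.57, y* = 4160/540 = 7.70.

(6.57, 7.70)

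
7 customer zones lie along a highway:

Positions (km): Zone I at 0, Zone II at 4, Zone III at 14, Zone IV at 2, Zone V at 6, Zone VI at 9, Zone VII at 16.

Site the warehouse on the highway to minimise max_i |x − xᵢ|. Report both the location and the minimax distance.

The 1-center on a line is the midpoint of the two extreme points: leftmost at 0, rightmost at 16.
Optimal location = (0 + 16)/2 = 8; maximum distance = (16 − 0)/2 = 8.

location 8, max distance 8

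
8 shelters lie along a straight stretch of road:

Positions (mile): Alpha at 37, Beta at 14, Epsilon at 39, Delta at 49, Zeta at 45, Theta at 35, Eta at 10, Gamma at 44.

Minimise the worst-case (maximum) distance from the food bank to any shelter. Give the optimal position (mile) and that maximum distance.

location 29.5, max distance 19.5

The 1-center on a line is the midpoint of the two extreme points: leftmost at 10, rightmost at 49.
Optimal location = (10 + 49)/2 = 29.5; maximum distance = (49 − 10)/2 = 19.5.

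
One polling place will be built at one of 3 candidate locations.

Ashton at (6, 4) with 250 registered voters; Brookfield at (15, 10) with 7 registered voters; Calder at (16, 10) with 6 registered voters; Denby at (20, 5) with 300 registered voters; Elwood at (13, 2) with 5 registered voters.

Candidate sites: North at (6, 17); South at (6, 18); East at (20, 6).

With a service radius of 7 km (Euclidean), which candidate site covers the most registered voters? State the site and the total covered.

Coverage radius r = 7 km; a point is covered iff (Δx)²+(Δy)² ≤ 7² = 49.
  North (6, 17): covers {none} → 0
  South (6, 18): covers {none} → 0
  East (20, 6): covers {Brookfield, Calder, Denby} → 313
Maximum coverage at East: 313 registered voters.

East, covering 313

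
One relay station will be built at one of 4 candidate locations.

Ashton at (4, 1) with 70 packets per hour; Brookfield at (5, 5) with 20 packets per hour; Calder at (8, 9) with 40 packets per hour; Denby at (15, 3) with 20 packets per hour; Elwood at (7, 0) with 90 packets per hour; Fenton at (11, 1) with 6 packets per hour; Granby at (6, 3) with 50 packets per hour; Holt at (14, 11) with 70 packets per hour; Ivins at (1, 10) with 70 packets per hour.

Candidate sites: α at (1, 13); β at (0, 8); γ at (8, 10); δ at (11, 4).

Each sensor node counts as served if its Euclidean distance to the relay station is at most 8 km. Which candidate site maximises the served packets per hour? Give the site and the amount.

δ, covering 366

Coverage radius r = 8 km; a point is covered iff (Δx)²+(Δy)² ≤ 8² = 64.
  α (1, 13): covers {Ivins} → 70
  β (0, 8): covers {Brookfield, Granby, Ivins} → 140
  γ (8, 10): covers {Brookfield, Calder, Granby, Holt, Ivins} → 250
  δ (11, 4): covers {Ashton, Brookfield, Calder, Denby, Elwood, Fenton, Granby, Holt} → 366
Maximum coverage at δ: 366 packets per hour.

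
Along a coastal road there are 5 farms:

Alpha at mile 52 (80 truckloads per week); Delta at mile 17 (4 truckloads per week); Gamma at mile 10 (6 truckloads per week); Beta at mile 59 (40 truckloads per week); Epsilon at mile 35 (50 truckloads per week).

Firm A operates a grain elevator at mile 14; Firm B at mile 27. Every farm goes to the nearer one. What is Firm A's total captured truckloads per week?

The indifferent point is the midpoint (14+27)/2 = 20.5; farms left of it (closer to Firm A at 14) go to Firm A, those right go to Firm B.
  Gamma at 10 (w=6) → Firm A
  Delta at 17 (w=4) → Firm A
  Epsilon at 35 (w=50) → Firm B
  Alpha at 52 (w=80) → Firm B
  Beta at 59 (w=40) → Firm B
Firm A captures 10; Firm B captures 170.

10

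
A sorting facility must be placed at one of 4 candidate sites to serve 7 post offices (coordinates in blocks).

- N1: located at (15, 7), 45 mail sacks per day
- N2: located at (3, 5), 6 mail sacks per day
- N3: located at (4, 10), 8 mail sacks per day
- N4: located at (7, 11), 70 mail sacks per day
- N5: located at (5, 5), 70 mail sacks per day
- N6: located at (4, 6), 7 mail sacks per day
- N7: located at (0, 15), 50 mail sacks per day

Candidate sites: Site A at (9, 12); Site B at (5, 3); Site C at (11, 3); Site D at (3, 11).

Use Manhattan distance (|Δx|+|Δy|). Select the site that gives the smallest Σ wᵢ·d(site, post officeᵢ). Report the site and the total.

Site D, total 2004 blocks

Total weighted distance at each candidate:
  Site A (9, 12): total = 2286
  Site B (5, 3): total = 2436
  Site C (11, 3): total = 3152
  Site D (3, 11): total = 2004
Minimum is at Site D with total 2004 blocks.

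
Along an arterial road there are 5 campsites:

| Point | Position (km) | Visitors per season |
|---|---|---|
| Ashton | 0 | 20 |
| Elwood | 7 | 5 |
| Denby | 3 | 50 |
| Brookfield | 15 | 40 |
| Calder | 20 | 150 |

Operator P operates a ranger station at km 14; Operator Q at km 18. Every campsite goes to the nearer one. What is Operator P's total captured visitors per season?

The indifferent point is the midpoint (14+18)/2 = 16; campsites left of it (closer to Operator P at 14) go to Operator P, those right go to Operator Q.
  Ashton at 0 (w=20) → Operator P
  Denby at 3 (w=50) → Operator P
  Elwood at 7 (w=5) → Operator P
  Brookfield at 15 (w=40) → Operator P
  Calder at 20 (w=150) → Operator Q
Operator P captures 115; Operator Q captures 150.

115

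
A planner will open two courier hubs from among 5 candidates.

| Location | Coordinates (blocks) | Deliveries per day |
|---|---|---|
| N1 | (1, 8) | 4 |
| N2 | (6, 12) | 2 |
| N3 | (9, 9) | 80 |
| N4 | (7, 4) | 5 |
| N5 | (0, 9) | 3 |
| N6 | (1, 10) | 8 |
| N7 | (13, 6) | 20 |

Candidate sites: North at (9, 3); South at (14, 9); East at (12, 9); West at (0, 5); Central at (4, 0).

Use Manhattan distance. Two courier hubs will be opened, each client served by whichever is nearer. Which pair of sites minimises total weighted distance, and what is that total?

{East, West}, total 454

Evaluate every pair (each demand assigned to the nearer of the two):
  {East, West}: total = 454
  {North, East}: total = 533
  {East, Central}: total = 549
  {South, East}: total = 568
  {South, West}: total = 618
  {North, South}: total = 723
  {South, Central}: total = 724
  {North, West}: total = 735
  {North, Central}: total = 846
  {West, Central}: total = 1457
Best pair: {East, West} with total 454.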